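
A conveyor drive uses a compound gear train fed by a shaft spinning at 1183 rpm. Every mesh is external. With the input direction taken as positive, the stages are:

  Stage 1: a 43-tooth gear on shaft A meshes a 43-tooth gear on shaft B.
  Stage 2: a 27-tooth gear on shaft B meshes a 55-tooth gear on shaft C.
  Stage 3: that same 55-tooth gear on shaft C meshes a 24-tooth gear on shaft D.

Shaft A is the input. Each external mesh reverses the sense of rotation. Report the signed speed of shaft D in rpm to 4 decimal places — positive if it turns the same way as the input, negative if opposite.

-1330.8750 rpm (opposite to input, |ω| = 1330.8750 rpm)

Stage 1 [43T→43T]: ω = 1183.0000×43/43 = 1183.0000 rpm, dir flips to −; running = −1183.0000
Stage 2 [27T→55T]: ω = 1183.0000×27/55 = 580.7455 rpm, dir flips to +; running = +580.7455
Stage 3 [55T→24T]: ω = 580.7455×55/24 = 1330.8750 rpm, dir flips to −; running = −1330.8750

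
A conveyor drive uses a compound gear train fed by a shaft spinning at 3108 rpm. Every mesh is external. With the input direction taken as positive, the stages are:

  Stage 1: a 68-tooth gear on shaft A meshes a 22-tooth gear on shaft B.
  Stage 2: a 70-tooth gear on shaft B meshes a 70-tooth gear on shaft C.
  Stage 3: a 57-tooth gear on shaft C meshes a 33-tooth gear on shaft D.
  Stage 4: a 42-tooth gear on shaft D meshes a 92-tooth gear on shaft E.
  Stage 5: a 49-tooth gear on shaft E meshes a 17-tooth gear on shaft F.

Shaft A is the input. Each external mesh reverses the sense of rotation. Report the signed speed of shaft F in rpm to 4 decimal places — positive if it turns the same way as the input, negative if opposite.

Stage 1 [68T→22T]: ω = 3108.0000×68/22 = 9606.5455 rpm, dir flips to −; running = −9606.5455
Stage 2 [70T→70T]: ω = 9606.5455×70/70 = 9606.5455 rpm, dir flips to +; running = +9606.5455
Stage 3 [57T→33T]: ω = 9606.5455×57/33 = 16593.1240 rpm, dir flips to −; running = −16593.1240
Stage 4 [42T→92T]: ω = 16593.1240×42/92 = 7575.1218 rpm, dir flips to +; running = +7575.1218
Stage 5 [49T→17T]: ω = 7575.1218×49/17 = 21834.1746 rpm, dir flips to −; running = −21834.1746

-21834.1746 rpm (opposite to input, |ω| = 21834.1746 rpm)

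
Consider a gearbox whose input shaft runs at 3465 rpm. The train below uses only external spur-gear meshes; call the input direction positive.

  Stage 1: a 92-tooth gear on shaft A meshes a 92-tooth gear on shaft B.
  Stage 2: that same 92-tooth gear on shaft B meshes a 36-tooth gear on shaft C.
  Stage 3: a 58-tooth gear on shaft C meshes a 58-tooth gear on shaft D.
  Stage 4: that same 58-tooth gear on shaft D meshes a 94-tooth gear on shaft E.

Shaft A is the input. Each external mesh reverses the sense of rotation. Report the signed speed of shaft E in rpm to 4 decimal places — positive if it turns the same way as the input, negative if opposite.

+5463.7234 rpm (same as input, |ω| = 5463.7234 rpm)

Stage 1 [92T→92T]: ω = 3465.0000×92/92 = 3465.0000 rpm, dir flips to −; running = −3465.0000
Stage 2 [92T→36T]: ω = 3465.0000×92/36 = 8855.0000 rpm, dir flips to +; running = +8855.0000
Stage 3 [58T→58T]: ω = 8855.0000×58/58 = 8855.0000 rpm, dir flips to −; running = −8855.0000
Stage 4 [58T→94T]: ω = 8855.0000×58/94 = 5463.7234 rpm, dir flips to +; running = +5463.7234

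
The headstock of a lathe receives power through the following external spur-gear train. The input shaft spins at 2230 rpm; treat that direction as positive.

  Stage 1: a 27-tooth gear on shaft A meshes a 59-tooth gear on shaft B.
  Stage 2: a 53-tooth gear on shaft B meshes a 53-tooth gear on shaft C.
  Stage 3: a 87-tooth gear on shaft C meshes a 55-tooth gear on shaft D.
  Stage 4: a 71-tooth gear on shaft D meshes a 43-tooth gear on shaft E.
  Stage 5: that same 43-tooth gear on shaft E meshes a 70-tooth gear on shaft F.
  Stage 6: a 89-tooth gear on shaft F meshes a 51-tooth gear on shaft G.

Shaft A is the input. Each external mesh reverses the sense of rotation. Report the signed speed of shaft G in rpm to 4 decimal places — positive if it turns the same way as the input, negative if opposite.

+2857.2834 rpm (same as input, |ω| = 2857.2834 rpm)

Stage 1 [27T→59T]: ω = 2230.0000×27/59 = 1020.5085 rpm, dir flips to −; running = −1020.5085
Stage 2 [53T→53T]: ω = 1020.5085×53/53 = 1020.5085 rpm, dir flips to +; running = +1020.5085
Stage 3 [87T→55T]: ω = 1020.5085×87/55 = 1614.2589 rpm, dir flips to −; running = −1614.2589
Stage 4 [71T→43T]: ω = 1614.2589×71/43 = 2665.4042 rpm, dir flips to +; running = +2665.4042
Stage 5 [43T→70T]: ω = 2665.4042×43/70 = 1637.3197 rpm, dir flips to −; running = −1637.3197
Stage 6 [89T→51T]: ω = 1637.3197×89/51 = 2857.2834 rpm, dir flips to +; running = +2857.2834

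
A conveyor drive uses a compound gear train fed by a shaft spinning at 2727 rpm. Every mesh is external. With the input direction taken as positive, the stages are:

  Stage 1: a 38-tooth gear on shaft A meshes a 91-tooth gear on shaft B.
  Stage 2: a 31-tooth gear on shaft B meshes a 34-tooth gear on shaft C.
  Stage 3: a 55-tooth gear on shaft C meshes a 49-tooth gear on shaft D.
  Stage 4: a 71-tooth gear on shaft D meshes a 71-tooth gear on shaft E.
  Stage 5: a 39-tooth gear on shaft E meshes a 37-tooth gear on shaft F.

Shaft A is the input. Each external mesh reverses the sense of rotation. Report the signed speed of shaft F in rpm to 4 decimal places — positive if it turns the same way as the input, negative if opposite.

Stage 1 [38T→91T]: ω = 2727.0000×38/91 = 1138.7473 rpm, dir flips to −; running = −1138.7473
Stage 2 [31T→34T]: ω = 1138.7473×31/34 = 1038.2696 rpm, dir flips to +; running = +1038.2696
Stage 3 [55T→49T]: ω = 1038.2696×55/49 = 1165.4046 rpm, dir flips to −; running = −1165.4046
Stage 4 [71T→71T]: ω = 1165.4046×71/71 = 1165.4046 rpm, dir flips to +; running = +1165.4046
Stage 5 [39T→37T]: ω = 1165.4046×39/37 = 1228.3994 rpm, dir flips to −; running = −1228.3994

-1228.3994 rpm (opposite to input, |ω| = 1228.3994 rpm)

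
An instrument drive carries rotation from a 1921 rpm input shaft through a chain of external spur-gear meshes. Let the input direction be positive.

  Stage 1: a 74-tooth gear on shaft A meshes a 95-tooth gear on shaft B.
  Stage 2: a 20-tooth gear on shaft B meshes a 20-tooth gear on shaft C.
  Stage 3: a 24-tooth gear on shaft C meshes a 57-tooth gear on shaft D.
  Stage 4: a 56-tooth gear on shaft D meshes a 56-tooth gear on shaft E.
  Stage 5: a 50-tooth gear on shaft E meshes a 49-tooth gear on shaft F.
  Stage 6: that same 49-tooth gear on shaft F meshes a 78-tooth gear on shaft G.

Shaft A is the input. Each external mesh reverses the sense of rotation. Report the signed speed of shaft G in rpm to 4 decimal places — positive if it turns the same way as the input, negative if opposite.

+403.8753 rpm (same as input, |ω| = 403.8753 rpm)

Stage 1 [74T→95T]: ω = 1921.0000×74/95 = 1496.3579 rpm, dir flips to −; running = −1496.3579
Stage 2 [20T→20T]: ω = 1496.3579×20/20 = 1496.3579 rpm, dir flips to +; running = +1496.3579
Stage 3 [24T→57T]: ω = 1496.3579×24/57 = 630.0454 rpm, dir flips to −; running = −630.0454
Stage 4 [56T→56T]: ω = 630.0454×56/56 = 630.0454 rpm, dir flips to +; running = +630.0454
Stage 5 [50T→49T]: ω = 630.0454×50/49 = 642.9035 rpm, dir flips to −; running = −642.9035
Stage 6 [49T→78T]: ω = 642.9035×49/78 = 403.8753 rpm, dir flips to +; running = +403.8753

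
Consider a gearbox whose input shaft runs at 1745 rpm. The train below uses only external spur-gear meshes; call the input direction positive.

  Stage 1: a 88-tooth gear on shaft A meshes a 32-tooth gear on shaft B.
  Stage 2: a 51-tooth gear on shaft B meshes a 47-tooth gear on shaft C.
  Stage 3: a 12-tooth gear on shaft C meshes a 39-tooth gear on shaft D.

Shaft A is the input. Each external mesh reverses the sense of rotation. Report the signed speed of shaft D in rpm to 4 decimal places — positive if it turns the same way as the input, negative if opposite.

Stage 1 [88T→32T]: ω = 1745.0000×88/32 = 4798.7500 rpm, dir flips to −; running = −4798.7500
Stage 2 [51T→47T]: ω = 4798.7500×51/47 = 5207.1543 rpm, dir flips to +; running = +5207.1543
Stage 3 [12T→39T]: ω = 5207.1543×12/39 = 1602.2013 rpm, dir flips to −; running = −1602.2013

-1602.2013 rpm (opposite to input, |ω| = 1602.2013 rpm)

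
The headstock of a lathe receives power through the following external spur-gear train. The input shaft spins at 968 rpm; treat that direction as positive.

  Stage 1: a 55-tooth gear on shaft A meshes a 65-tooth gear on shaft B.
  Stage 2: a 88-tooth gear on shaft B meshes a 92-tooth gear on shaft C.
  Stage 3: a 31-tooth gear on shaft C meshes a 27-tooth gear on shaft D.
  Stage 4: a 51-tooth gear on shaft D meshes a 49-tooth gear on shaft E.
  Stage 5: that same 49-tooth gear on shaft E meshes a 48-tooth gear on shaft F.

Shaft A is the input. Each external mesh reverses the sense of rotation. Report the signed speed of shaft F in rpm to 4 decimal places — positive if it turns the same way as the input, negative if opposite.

Stage 1 [55T→65T]: ω = 968.0000×55/65 = 819.0769 rpm, dir flips to −; running = −819.0769
Stage 2 [88T→92T]: ω = 819.0769×88/92 = 783.4649 rpm, dir flips to +; running = +783.4649
Stage 3 [31T→27T]: ω = 783.4649×31/27 = 899.5338 rpm, dir flips to −; running = −899.5338
Stage 4 [51T→49T]: ω = 899.5338×51/49 = 936.2494 rpm, dir flips to +; running = +936.2494
Stage 5 [49T→48T]: ω = 936.2494×49/48 = 955.7546 rpm, dir flips to −; running = −955.7546

-955.7546 rpm (opposite to input, |ω| = 955.7546 rpm)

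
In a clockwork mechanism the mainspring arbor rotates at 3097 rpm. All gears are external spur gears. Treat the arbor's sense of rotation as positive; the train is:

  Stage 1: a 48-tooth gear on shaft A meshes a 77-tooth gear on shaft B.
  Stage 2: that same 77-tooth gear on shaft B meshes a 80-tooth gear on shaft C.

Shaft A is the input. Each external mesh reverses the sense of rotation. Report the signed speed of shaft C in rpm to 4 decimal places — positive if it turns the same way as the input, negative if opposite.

Stage 1 [48T→77T]: ω = 3097.0000×48/77 = 1930.5974 rpm, dir flips to −; running = −1930.5974
Stage 2 [77T→80T]: ω = 1930.5974×77/80 = 1858.2000 rpm, dir flips to +; running = +1858.2000

+1858.2000 rpm (same as input, |ω| = 1858.2000 rpm)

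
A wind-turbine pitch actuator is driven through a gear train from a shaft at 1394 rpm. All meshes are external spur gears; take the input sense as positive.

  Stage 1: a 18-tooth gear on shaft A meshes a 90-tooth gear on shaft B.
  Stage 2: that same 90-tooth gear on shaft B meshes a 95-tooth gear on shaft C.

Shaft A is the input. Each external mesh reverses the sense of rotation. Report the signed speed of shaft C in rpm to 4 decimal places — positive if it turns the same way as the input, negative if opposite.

Stage 1 [18T→90T]: ω = 1394.0000×18/90 = 278.8000 rpm, dir flips to −; running = −278.8000
Stage 2 [90T→95T]: ω = 278.8000×90/95 = 264.1263 rpm, dir flips to +; running = +264.1263

+264.1263 rpm (same as input, |ω| = 264.1263 rpm)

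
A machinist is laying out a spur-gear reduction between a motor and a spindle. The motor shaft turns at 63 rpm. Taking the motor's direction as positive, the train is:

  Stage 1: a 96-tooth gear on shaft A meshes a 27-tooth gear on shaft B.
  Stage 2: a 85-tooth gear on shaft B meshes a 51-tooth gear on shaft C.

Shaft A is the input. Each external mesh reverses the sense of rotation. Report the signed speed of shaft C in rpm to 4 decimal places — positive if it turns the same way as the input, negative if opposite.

Stage 1 [96T→27T]: ω = 63.0000×96/27 = 224.0000 rpm, dir flips to −; running = −224.0000
Stage 2 [85T→51T]: ω = 224.0000×85/51 = 373.3333 rpm, dir flips to +; running = +373.3333

+373.3333 rpm (same as input, |ω| = 373.3333 rpm)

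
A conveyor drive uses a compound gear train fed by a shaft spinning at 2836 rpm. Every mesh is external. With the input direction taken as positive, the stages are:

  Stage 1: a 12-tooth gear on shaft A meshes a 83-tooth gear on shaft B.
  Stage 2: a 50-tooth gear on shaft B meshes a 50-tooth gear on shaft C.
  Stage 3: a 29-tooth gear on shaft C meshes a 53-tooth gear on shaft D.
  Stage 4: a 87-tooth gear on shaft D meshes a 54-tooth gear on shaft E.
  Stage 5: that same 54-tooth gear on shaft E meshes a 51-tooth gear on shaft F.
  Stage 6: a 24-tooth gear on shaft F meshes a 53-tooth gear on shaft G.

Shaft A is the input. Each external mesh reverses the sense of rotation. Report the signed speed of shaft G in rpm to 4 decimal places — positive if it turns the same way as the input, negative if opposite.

+173.3069 rpm (same as input, |ω| = 173.3069 rpm)

Stage 1 [12T→83T]: ω = 2836.0000×12/83 = 410.0241 rpm, dir flips to −; running = −410.0241
Stage 2 [50T→50T]: ω = 410.0241×50/50 = 410.0241 rpm, dir flips to +; running = +410.0241
Stage 3 [29T→53T]: ω = 410.0241×29/53 = 224.3528 rpm, dir flips to −; running = −224.3528
Stage 4 [87T→54T]: ω = 224.3528×87/54 = 361.4573 rpm, dir flips to +; running = +361.4573
Stage 5 [54T→51T]: ω = 361.4573×54/51 = 382.7195 rpm, dir flips to −; running = −382.7195
Stage 6 [24T→53T]: ω = 382.7195×24/53 = 173.3069 rpm, dir flips to +; running = +173.3069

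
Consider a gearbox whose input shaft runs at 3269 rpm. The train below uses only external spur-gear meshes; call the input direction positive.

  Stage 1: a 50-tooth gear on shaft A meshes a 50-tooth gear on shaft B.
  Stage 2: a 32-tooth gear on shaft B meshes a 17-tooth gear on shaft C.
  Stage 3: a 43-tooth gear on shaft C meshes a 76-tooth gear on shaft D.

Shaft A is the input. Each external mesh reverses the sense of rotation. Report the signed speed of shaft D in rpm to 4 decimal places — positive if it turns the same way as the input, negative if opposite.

-3481.5356 rpm (opposite to input, |ω| = 3481.5356 rpm)

Stage 1 [50T→50T]: ω = 3269.0000×50/50 = 3269.0000 rpm, dir flips to −; running = −3269.0000
Stage 2 [32T→17T]: ω = 3269.0000×32/17 = 6153.4118 rpm, dir flips to +; running = +6153.4118
Stage 3 [43T→76T]: ω = 6153.4118×43/76 = 3481.5356 rpm, dir flips to −; running = −3481.5356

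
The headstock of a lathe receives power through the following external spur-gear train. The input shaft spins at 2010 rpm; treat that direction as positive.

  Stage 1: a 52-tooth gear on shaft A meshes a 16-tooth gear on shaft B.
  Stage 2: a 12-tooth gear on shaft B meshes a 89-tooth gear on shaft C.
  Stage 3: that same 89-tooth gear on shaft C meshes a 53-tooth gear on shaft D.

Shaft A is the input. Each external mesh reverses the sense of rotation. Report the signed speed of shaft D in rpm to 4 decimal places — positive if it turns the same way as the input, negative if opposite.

-1479.0566 rpm (opposite to input, |ω| = 1479.0566 rpm)

Stage 1 [52T→16T]: ω = 2010.0000×52/16 = 6532.5000 rpm, dir flips to −; running = −6532.5000
Stage 2 [12T→89T]: ω = 6532.5000×12/89 = 880.7865 rpm, dir flips to +; running = +880.7865
Stage 3 [89T→53T]: ω = 880.7865×89/53 = 1479.0566 rpm, dir flips to −; running = −1479.0566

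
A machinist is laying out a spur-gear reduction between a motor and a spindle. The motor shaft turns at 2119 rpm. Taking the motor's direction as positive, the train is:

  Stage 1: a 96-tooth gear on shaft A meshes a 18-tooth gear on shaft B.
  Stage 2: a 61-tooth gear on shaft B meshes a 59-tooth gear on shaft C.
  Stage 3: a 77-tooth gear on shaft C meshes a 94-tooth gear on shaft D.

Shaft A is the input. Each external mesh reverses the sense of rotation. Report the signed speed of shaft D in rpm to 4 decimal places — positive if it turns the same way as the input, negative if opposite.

Stage 1 [96T→18T]: ω = 2119.0000×96/18 = 11301.3333 rpm, dir flips to −; running = −11301.3333
Stage 2 [61T→59T]: ω = 11301.3333×61/59 = 11684.4294 rpm, dir flips to +; running = +11684.4294
Stage 3 [77T→94T]: ω = 11684.4294×77/94 = 9571.2879 rpm, dir flips to −; running = −9571.2879

-9571.2879 rpm (opposite to input, |ω| = 9571.2879 rpm)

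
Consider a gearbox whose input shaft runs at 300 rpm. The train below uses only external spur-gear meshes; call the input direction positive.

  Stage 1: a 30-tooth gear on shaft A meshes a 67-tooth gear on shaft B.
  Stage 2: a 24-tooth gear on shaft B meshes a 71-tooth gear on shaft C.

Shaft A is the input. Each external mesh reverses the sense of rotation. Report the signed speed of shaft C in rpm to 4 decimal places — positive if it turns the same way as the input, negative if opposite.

Stage 1 [30T→67T]: ω = 300.0000×30/67 = 134.3284 rpm, dir flips to −; running = −134.3284
Stage 2 [24T→71T]: ω = 134.3284×24/71 = 45.4068 rpm, dir flips to +; running = +45.4068

+45.4068 rpm (same as input, |ω| = 45.4068 rpm)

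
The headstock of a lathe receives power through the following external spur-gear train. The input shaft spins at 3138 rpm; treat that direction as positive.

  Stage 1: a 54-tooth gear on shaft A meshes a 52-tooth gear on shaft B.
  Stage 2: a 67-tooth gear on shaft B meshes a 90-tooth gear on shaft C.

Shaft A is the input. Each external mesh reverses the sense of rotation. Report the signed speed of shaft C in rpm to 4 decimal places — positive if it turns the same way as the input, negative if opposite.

Stage 1 [54T→52T]: ω = 3138.0000×54/52 = 3258.6923 rpm, dir flips to −; running = −3258.6923
Stage 2 [67T→90T]: ω = 3258.6923×67/90 = 2425.9154 rpm, dir flips to +; running = +2425.9154

+2425.9154 rpm (same as input, |ω| = 2425.9154 rpm)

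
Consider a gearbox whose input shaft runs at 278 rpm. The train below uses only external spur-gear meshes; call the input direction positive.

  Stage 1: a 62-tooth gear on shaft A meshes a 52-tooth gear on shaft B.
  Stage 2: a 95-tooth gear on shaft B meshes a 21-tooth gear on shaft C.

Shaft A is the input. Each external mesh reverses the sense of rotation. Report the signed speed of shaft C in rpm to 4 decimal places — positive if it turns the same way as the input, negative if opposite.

Stage 1 [62T→52T]: ω = 278.0000×62/52 = 331.4615 rpm, dir flips to −; running = −331.4615
Stage 2 [95T→21T]: ω = 331.4615×95/21 = 1499.4689 rpm, dir flips to +; running = +1499.4689

+1499.4689 rpm (same as input, |ω| = 1499.4689 rpm)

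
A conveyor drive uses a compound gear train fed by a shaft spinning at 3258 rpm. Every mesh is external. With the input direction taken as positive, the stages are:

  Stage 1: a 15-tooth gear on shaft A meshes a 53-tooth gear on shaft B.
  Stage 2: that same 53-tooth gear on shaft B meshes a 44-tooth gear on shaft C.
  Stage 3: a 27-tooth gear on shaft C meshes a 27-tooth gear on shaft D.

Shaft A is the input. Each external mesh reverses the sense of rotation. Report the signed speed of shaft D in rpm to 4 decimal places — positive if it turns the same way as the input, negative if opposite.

-1110.6818 rpm (opposite to input, |ω| = 1110.6818 rpm)

Stage 1 [15T→53T]: ω = 3258.0000×15/53 = 922.0755 rpm, dir flips to −; running = −922.0755
Stage 2 [53T→44T]: ω = 922.0755×53/44 = 1110.6818 rpm, dir flips to +; running = +1110.6818
Stage 3 [27T→27T]: ω = 1110.6818×27/27 = 1110.6818 rpm, dir flips to −; running = −1110.6818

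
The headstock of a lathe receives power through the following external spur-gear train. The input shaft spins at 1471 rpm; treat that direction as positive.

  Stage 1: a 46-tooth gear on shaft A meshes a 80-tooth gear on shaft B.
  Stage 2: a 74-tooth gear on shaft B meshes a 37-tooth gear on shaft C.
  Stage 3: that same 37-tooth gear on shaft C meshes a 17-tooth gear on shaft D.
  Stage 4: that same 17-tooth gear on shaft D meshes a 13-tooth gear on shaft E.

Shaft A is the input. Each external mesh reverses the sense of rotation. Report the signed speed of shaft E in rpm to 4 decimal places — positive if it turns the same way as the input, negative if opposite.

+4814.6962 rpm (same as input, |ω| = 4814.6962 rpm)

Stage 1 [46T→80T]: ω = 1471.0000×46/80 = 845.8250 rpm, dir flips to −; running = −845.8250
Stage 2 [74T→37T]: ω = 845.8250×74/37 = 1691.6500 rpm, dir flips to +; running = +1691.6500
Stage 3 [37T→17T]: ω = 1691.6500×37/17 = 3681.8265 rpm, dir flips to −; running = −3681.8265
Stage 4 [17T→13T]: ω = 3681.8265×17/13 = 4814.6962 rpm, dir flips to +; running = +4814.6962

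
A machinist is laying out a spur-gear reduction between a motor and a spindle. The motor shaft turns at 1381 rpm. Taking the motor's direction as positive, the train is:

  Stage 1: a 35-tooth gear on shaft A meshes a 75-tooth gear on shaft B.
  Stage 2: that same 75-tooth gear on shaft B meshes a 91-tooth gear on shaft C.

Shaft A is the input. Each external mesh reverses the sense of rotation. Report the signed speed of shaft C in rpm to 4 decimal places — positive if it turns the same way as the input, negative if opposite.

Stage 1 [35T→75T]: ω = 1381.0000×35/75 = 644.4667 rpm, dir flips to −; running = −644.4667
Stage 2 [75T→91T]: ω = 644.4667×75/91 = 531.1538 rpm, dir flips to +; running = +531.1538

+531.1538 rpm (same as input, |ω| = 531.1538 rpm)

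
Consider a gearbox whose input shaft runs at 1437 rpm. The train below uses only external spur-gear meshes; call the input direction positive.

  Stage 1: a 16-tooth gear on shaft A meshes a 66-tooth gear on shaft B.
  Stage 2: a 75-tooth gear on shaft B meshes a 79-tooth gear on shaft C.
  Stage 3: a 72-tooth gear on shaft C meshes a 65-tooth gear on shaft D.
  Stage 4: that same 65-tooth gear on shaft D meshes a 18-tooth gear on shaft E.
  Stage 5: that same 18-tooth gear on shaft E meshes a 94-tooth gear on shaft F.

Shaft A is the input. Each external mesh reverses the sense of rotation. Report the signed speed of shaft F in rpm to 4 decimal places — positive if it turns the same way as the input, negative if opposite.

Stage 1 [16T→66T]: ω = 1437.0000×16/66 = 348.3636 rpm, dir flips to −; running = −348.3636
Stage 2 [75T→79T]: ω = 348.3636×75/79 = 330.7250 rpm, dir flips to +; running = +330.7250
Stage 3 [72T→65T]: ω = 330.7250×72/65 = 366.3415 rpm, dir flips to −; running = −366.3415
Stage 4 [65T→18T]: ω = 366.3415×65/18 = 1322.8999 rpm, dir flips to +; running = +1322.8999
Stage 5 [18T→94T]: ω = 1322.8999×18/94 = 253.3213 rpm, dir flips to −; running = −253.3213

-253.3213 rpm (opposite to input, |ω| = 253.3213 rpm)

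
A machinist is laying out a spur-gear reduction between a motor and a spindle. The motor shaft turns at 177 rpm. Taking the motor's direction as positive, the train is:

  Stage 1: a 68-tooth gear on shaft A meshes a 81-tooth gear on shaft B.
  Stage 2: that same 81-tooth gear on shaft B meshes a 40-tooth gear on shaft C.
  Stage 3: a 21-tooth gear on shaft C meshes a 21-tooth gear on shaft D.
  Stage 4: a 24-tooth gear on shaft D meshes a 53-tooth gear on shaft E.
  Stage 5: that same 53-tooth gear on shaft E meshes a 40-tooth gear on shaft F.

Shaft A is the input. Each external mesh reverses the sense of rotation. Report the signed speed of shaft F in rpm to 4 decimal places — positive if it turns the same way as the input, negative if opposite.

-180.5400 rpm (opposite to input, |ω| = 180.5400 rpm)

Stage 1 [68T→81T]: ω = 177.0000×68/81 = 148.5926 rpm, dir flips to −; running = −148.5926
Stage 2 [81T→40T]: ω = 148.5926×81/40 = 300.9000 rpm, dir flips to +; running = +300.9000
Stage 3 [21T→21T]: ω = 300.9000×21/21 = 300.9000 rpm, dir flips to −; running = −300.9000
Stage 4 [24T→53T]: ω = 300.9000×24/53 = 136.2566 rpm, dir flips to +; running = +136.2566
Stage 5 [53T→40T]: ω = 136.2566×53/40 = 180.5400 rpm, dir flips to −; running = −180.5400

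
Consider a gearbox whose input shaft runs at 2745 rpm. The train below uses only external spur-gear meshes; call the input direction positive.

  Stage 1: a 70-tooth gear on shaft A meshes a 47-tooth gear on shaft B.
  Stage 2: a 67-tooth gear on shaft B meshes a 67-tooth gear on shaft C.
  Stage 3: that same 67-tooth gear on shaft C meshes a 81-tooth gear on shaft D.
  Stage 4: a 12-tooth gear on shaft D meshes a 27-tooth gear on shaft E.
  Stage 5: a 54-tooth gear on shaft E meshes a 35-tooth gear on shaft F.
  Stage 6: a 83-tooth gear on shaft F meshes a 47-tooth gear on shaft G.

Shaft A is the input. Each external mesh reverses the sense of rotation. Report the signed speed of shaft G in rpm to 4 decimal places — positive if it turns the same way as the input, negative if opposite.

+4095.0174 rpm (same as input, |ω| = 4095.0174 rpm)

Stage 1 [70T→47T]: ω = 2745.0000×70/47 = 4088.2979 rpm, dir flips to −; running = −4088.2979
Stage 2 [67T→67T]: ω = 4088.2979×67/67 = 4088.2979 rpm, dir flips to +; running = +4088.2979
Stage 3 [67T→81T]: ω = 4088.2979×67/81 = 3381.6785 rpm, dir flips to −; running = −3381.6785
Stage 4 [12T→27T]: ω = 3381.6785×12/27 = 1502.9682 rpm, dir flips to +; running = +1502.9682
Stage 5 [54T→35T]: ω = 1502.9682×54/35 = 2318.8652 rpm, dir flips to −; running = −2318.8652
Stage 6 [83T→47T]: ω = 2318.8652×83/47 = 4095.0174 rpm, dir flips to +; running = +4095.0174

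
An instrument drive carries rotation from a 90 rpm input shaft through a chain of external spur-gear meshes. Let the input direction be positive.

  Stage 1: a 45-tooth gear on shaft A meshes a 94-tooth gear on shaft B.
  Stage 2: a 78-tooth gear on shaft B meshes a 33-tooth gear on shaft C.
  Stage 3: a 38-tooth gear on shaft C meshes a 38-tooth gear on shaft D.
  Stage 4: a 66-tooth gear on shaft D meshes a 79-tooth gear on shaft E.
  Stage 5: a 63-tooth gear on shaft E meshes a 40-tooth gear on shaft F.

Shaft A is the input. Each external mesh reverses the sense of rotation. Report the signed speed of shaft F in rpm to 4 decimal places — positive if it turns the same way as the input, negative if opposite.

-134.0001 rpm (opposite to input, |ω| = 134.0001 rpm)

Stage 1 [45T→94T]: ω = 90.0000×45/94 = 43.0851 rpm, dir flips to −; running = −43.0851
Stage 2 [78T→33T]: ω = 43.0851×78/33 = 101.8375 rpm, dir flips to +; running = +101.8375
Stage 3 [38T→38T]: ω = 101.8375×38/38 = 101.8375 rpm, dir flips to −; running = −101.8375
Stage 4 [66T→79T]: ω = 101.8375×66/79 = 85.0795 rpm, dir flips to +; running = +85.0795
Stage 5 [63T→40T]: ω = 85.0795×63/40 = 134.0001 rpm, dir flips to −; running = −134.0001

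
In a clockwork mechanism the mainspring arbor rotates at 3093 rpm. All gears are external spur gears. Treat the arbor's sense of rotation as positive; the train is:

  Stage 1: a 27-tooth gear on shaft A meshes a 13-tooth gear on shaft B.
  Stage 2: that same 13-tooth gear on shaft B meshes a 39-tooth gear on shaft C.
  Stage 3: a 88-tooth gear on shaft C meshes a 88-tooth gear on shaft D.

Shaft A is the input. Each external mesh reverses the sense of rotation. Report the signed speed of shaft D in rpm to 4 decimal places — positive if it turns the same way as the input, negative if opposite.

Stage 1 [27T→13T]: ω = 3093.0000×27/13 = 6423.9231 rpm, dir flips to −; running = −6423.9231
Stage 2 [13T→39T]: ω = 6423.9231×13/39 = 2141.3077 rpm, dir flips to +; running = +2141.3077
Stage 3 [88T→88T]: ω = 2141.3077×88/88 = 2141.3077 rpm, dir flips to −; running = −2141.3077

-2141.3077 rpm (opposite to input, |ω| = 2141.3077 rpm)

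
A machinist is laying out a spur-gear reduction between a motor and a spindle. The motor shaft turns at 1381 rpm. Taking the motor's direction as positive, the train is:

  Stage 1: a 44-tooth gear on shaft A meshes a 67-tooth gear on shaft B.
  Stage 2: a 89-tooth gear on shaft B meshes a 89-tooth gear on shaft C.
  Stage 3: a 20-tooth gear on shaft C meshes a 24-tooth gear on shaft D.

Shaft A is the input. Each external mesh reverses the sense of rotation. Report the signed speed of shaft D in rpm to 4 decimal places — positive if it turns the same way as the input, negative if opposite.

Stage 1 [44T→67T]: ω = 1381.0000×44/67 = 906.9254 rpm, dir flips to −; running = −906.9254
Stage 2 [89T→89T]: ω = 906.9254×89/89 = 906.9254 rpm, dir flips to +; running = +906.9254
Stage 3 [20T→24T]: ω = 906.9254×20/24 = 755.7711 rpm, dir flips to −; running = −755.7711

-755.7711 rpm (opposite to input, |ω| = 755.7711 rpm)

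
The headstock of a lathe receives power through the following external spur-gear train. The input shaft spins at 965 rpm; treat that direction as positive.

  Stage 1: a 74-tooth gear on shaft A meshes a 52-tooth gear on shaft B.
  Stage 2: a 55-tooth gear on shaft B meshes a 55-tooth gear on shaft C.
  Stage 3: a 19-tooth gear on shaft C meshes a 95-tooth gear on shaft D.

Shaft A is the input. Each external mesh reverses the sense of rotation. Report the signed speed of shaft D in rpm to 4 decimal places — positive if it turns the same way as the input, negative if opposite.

Stage 1 [74T→52T]: ω = 965.0000×74/52 = 1373.2692 rpm, dir flips to −; running = −1373.2692
Stage 2 [55T→55T]: ω = 1373.2692×55/55 = 1373.2692 rpm, dir flips to +; running = +1373.2692
Stage 3 [19T→95T]: ω = 1373.2692×19/95 = 274.6538 rpm, dir flips to −; running = −274.6538

-274.6538 rpm (opposite to input, |ω| = 274.6538 rpm)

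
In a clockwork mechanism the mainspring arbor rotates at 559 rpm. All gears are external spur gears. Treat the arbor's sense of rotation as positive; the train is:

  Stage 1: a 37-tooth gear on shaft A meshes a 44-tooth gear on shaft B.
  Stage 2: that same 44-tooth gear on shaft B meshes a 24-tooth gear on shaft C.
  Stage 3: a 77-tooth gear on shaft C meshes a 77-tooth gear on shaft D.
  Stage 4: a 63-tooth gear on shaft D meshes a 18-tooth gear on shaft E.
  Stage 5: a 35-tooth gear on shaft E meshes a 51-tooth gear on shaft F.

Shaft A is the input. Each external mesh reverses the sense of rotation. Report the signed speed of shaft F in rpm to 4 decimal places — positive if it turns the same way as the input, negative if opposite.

Stage 1 [37T→44T]: ω = 559.0000×37/44 = 470.0682 rpm, dir flips to −; running = −470.0682
Stage 2 [44T→24T]: ω = 470.0682×44/24 = 861.7917 rpm, dir flips to +; running = +861.7917
Stage 3 [77T→77T]: ω = 861.7917×77/77 = 861.7917 rpm, dir flips to −; running = −861.7917
Stage 4 [63T→18T]: ω = 861.7917×63/18 = 3016.2708 rpm, dir flips to +; running = +3016.2708
Stage 5 [35T→51T]: ω = 3016.2708×35/51 = 2069.9898 rpm, dir flips to −; running = −2069.9898

-2069.9898 rpm (opposite to input, |ω| = 2069.9898 rpm)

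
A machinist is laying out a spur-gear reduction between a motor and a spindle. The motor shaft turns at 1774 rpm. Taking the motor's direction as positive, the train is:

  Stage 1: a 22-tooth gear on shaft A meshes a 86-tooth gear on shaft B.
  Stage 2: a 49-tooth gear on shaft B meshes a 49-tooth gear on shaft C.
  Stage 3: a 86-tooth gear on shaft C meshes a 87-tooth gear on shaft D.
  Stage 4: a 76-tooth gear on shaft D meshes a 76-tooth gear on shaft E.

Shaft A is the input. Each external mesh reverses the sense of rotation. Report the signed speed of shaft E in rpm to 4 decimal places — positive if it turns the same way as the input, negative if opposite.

+448.5977 rpm (same as input, |ω| = 448.5977 rpm)

Stage 1 [22T→86T]: ω = 1774.0000×22/86 = 453.8140 rpm, dir flips to −; running = −453.8140
Stage 2 [49T→49T]: ω = 453.8140×49/49 = 453.8140 rpm, dir flips to +; running = +453.8140
Stage 3 [86T→87T]: ω = 453.8140×86/87 = 448.5977 rpm, dir flips to −; running = −448.5977
Stage 4 [76T→76T]: ω = 448.5977×76/76 = 448.5977 rpm, dir flips to +; running = +448.5977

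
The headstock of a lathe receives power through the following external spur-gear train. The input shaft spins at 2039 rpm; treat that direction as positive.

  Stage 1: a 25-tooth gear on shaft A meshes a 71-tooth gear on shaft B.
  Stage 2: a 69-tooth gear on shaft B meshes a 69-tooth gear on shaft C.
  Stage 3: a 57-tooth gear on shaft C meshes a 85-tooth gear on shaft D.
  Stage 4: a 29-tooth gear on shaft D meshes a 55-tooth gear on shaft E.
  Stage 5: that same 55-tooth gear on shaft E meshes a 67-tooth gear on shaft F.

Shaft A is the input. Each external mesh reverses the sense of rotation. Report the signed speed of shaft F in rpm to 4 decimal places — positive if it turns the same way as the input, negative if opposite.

Stage 1 [25T→71T]: ω = 2039.0000×25/71 = 717.9577 rpm, dir flips to −; running = −717.9577
Stage 2 [69T→69T]: ω = 717.9577×69/69 = 717.9577 rpm, dir flips to +; running = +717.9577
Stage 3 [57T→85T]: ω = 717.9577×57/85 = 481.4540 rpm, dir flips to −; running = −481.4540
Stage 4 [29T→55T]: ω = 481.4540×29/55 = 253.8576 rpm, dir flips to +; running = +253.8576
Stage 5 [55T→67T]: ω = 253.8576×55/67 = 208.3905 rpm, dir flips to −; running = −208.3905

-208.3905 rpm (opposite to input, |ω| = 208.3905 rpm)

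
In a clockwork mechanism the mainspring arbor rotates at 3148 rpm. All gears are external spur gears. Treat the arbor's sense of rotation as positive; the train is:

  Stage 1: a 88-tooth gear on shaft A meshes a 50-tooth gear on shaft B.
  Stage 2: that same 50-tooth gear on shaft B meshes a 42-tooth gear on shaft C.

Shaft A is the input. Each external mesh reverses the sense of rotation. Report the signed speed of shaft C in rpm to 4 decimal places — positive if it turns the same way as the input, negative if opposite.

Stage 1 [88T→50T]: ω = 3148.0000×88/50 = 5540.4800 rpm, dir flips to −; running = −5540.4800
Stage 2 [50T→42T]: ω = 5540.4800×50/42 = 6595.8095 rpm, dir flips to +; running = +6595.8095

+6595.8095 rpm (same as input, |ω| = 6595.8095 rpm)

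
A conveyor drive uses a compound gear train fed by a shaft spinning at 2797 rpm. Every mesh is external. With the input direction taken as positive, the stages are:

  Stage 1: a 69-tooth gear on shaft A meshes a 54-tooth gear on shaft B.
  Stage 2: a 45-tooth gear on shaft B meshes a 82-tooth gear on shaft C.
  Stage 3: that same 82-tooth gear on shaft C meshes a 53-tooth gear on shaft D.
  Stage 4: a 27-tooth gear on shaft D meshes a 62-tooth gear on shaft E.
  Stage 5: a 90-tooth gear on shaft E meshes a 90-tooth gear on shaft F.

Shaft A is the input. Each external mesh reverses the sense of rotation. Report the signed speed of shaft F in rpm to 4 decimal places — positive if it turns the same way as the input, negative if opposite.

-1321.4676 rpm (opposite to input, |ω| = 1321.4676 rpm)

Stage 1 [69T→54T]: ω = 2797.0000×69/54 = 3573.9444 rpm, dir flips to −; running = −3573.9444
Stage 2 [45T→82T]: ω = 3573.9444×45/82 = 1961.3110 rpm, dir flips to +; running = +1961.3110
Stage 3 [82T→53T]: ω = 1961.3110×82/53 = 3034.4811 rpm, dir flips to −; running = −3034.4811
Stage 4 [27T→62T]: ω = 3034.4811×27/62 = 1321.4676 rpm, dir flips to +; running = +1321.4676
Stage 5 [90T→90T]: ω = 1321.4676×90/90 = 1321.4676 rpm, dir flips to −; running = −1321.4676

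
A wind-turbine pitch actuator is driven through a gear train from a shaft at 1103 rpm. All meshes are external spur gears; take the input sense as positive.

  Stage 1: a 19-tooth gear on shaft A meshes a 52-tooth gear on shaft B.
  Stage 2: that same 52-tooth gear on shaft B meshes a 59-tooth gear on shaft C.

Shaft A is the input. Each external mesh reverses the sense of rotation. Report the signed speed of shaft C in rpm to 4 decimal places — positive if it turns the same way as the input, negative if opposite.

+355.2034 rpm (same as input, |ω| = 355.2034 rpm)

Stage 1 [19T→52T]: ω = 1103.0000×19/52 = 403.0192 rpm, dir flips to −; running = −403.0192
Stage 2 [52T→59T]: ω = 403.0192×52/59 = 355.2034 rpm, dir flips to +; running = +355.2034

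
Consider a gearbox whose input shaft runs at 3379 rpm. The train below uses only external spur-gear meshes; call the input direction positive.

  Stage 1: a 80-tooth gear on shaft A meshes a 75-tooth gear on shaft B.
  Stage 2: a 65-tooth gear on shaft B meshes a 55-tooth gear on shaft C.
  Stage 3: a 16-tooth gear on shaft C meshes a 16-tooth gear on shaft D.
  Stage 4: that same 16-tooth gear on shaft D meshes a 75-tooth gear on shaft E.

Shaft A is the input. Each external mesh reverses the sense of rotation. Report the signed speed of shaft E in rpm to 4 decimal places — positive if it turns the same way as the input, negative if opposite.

+908.7121 rpm (same as input, |ω| = 908.7121 rpm)

Stage 1 [80T→75T]: ω = 3379.0000×80/75 = 3604.2667 rpm, dir flips to −; running = −3604.2667
Stage 2 [65T→55T]: ω = 3604.2667×65/55 = 4259.5879 rpm, dir flips to +; running = +4259.5879
Stage 3 [16T→16T]: ω = 4259.5879×16/16 = 4259.5879 rpm, dir flips to −; running = −4259.5879
Stage 4 [16T→75T]: ω = 4259.5879×16/75 = 908.7121 rpm, dir flips to +; running = +908.7121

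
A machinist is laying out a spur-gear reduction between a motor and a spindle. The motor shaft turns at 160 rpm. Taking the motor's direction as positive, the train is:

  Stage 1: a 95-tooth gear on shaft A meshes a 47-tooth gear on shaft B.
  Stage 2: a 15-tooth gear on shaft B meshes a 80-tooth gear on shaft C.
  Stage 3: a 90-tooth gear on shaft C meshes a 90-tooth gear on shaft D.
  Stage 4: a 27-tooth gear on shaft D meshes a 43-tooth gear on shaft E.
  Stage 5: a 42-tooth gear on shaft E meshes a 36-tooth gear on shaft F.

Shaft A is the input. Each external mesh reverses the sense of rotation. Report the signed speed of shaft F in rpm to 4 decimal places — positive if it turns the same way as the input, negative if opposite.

Stage 1 [95T→47T]: ω = 160.0000×95/47 = 323.4043 rpm, dir flips to −; running = −323.4043
Stage 2 [15T→80T]: ω = 323.4043×15/80 = 60.6383 rpm, dir flips to +; running = +60.6383
Stage 3 [90T→90T]: ω = 60.6383×90/90 = 60.6383 rpm, dir flips to −; running = −60.6383
Stage 4 [27T→43T]: ω = 60.6383×27/43 = 38.0752 rpm, dir flips to +; running = +38.0752
Stage 5 [42T→36T]: ω = 38.0752×42/36 = 44.4211 rpm, dir flips to −; running = −44.4211

-44.4211 rpm (opposite to input, |ω| = 44.4211 rpm)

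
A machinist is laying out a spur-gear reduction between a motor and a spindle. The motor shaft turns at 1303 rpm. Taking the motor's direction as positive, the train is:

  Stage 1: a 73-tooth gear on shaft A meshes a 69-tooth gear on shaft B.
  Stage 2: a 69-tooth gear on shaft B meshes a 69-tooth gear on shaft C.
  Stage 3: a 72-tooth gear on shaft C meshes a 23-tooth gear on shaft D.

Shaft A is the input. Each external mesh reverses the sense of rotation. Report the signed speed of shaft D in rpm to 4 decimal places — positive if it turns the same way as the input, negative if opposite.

Stage 1 [73T→69T]: ω = 1303.0000×73/69 = 1378.5362 rpm, dir flips to −; running = −1378.5362
Stage 2 [69T→69T]: ω = 1378.5362×69/69 = 1378.5362 rpm, dir flips to +; running = +1378.5362
Stage 3 [72T→23T]: ω = 1378.5362×72/23 = 4315.4178 rpm, dir flips to −; running = −4315.4178

-4315.4178 rpm (opposite to input, |ω| = 4315.4178 rpm)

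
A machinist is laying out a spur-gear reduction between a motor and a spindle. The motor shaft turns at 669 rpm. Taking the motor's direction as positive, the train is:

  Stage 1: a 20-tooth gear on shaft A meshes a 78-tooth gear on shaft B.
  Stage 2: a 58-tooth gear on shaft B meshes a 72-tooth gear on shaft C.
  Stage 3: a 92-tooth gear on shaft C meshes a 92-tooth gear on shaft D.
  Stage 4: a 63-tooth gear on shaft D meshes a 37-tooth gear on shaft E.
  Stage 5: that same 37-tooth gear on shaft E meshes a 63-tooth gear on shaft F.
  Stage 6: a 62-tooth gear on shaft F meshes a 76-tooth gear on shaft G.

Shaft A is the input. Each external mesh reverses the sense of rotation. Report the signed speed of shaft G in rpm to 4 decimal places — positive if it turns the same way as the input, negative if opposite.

+112.7289 rpm (same as input, |ω| = 112.7289 rpm)

Stage 1 [20T→78T]: ω = 669.0000×20/78 = 171.5385 rpm, dir flips to −; running = −171.5385
Stage 2 [58T→72T]: ω = 171.5385×58/72 = 138.1838 rpm, dir flips to +; running = +138.1838
Stage 3 [92T→92T]: ω = 138.1838×92/92 = 138.1838 rpm, dir flips to −; running = −138.1838
Stage 4 [63T→37T]: ω = 138.1838×63/37 = 235.2859 rpm, dir flips to +; running = +235.2859
Stage 5 [37T→63T]: ω = 235.2859×37/63 = 138.1838 rpm, dir flips to −; running = −138.1838
Stage 6 [62T→76T]: ω = 138.1838×62/76 = 112.7289 rpm, dir flips to +; running = +112.7289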